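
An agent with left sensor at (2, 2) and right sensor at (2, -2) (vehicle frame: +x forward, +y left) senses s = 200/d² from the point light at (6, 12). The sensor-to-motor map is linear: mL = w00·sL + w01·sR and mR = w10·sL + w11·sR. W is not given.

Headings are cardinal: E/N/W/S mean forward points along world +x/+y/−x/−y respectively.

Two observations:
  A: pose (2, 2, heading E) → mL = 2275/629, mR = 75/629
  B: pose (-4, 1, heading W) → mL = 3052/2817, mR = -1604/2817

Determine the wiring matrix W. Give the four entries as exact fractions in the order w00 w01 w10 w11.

obs A: pose=(2,2,E) → sL=50/17, sR=50/37, mL=2275/629, mR=75/629
obs B: pose=(-4,1,W) → sL=200/313, sR=8/9, mL=3052/2817, mR=-1604/2817
sensor matrix S = [[50/17, 50/37], [200/313, 8/9]]; det S = 3102400/1771893
solve [mL_A; mL_B] = S·[w00; w01] and [mR_A; mR_B] = S·[w10; w11]:
  w00 = 1, w01 = 1/2, w10 = 1/2, w11 = -1

1 1/2 1/2 -1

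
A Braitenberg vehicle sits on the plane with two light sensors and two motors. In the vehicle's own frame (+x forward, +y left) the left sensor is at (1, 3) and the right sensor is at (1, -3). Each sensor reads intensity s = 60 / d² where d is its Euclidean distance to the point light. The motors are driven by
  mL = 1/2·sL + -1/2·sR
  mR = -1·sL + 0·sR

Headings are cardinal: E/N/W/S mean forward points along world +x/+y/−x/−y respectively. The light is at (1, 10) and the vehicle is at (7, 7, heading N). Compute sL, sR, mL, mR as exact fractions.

60/13 12/17 432/221 -60/13

left sensor world pos  = (4, 8); dL² = 13
right sensor world pos = (10, 8); dR² = 85
sL = 60/13 = 60/13
sR = 60/85 = 12/17
mL = 1/2·sL + -1/2·sR = 432/221
mR = -1·sL + 0·sR = -60/13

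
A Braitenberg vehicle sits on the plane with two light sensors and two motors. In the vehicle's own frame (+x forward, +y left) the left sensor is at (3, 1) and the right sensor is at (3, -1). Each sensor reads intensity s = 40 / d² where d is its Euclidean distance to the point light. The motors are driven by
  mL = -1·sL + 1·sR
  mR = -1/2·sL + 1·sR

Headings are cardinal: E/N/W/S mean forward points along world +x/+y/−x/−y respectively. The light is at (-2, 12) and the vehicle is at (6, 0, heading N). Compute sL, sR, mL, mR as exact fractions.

left sensor world pos  = (5, 3); dL² = 130
right sensor world pos = (7, 3); dR² = 162
sL = 40/130 = 4/13
sR = 40/162 = 20/81
mL = -1·sL + 1·sR = -64/1053
mR = -1/2·sL + 1·sR = 98/1053

4/13 20/81 -64/1053 98/1053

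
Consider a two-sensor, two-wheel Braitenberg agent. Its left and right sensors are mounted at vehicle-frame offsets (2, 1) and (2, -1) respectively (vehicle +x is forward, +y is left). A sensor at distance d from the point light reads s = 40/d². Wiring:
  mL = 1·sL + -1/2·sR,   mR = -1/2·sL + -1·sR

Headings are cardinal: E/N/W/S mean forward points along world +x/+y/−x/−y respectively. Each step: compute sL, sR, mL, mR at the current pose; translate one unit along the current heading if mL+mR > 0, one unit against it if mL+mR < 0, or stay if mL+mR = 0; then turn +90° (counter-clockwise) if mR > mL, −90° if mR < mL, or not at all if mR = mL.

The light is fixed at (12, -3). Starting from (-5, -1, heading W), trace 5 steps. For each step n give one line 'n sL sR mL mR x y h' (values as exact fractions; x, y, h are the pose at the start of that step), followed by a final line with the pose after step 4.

0 20/181 4/37 378/6697 -1094/6697 -5 -1 W
1 8/61 40/241 708/14701 -3404/14701 -4 -1 N
2 1/5 10/49 24/245 -149/490 -4 -2 E
3 40/257 8/65 1572/16705 -3356/16705 -5 -2 S
4 20/181 4/37 378/6697 -1094/6697 -5 -1 W
final -4 -1 N

n=0: pose=(-5,-1,W); sL=20/181, sR=4/37; mL=378/6697, mR=-1094/6697; mL+mR=-716/6697 → advance -1; mR−mL=-1472/6697 → turn -1·90°
n=1: pose=(-4,-1,N); sL=8/61, sR=40/241; mL=708/14701, mR=-3404/14701; mL+mR=-2696/14701 → advance -1; mR−mL=-4112/14701 → turn -1·90°
n=2: pose=(-4,-2,E); sL=1/5, sR=10/49; mL=24/245, mR=-149/490; mL+mR=-101/490 → advance -1; mR−mL=-197/490 → turn -1·90°
n=3: pose=(-5,-2,S); sL=40/257, sR=8/65; mL=1572/16705, mR=-3356/16705; mL+mR=-1784/16705 → advance -1; mR−mL=-4928/16705 → turn -1·90°
n=4: pose=(-5,-1,W); sL=20/181, sR=4/37; mL=378/6697, mR=-1094/6697; mL+mR=-716/6697 → advance -1; mR−mL=-1472/6697 → turn -1·90°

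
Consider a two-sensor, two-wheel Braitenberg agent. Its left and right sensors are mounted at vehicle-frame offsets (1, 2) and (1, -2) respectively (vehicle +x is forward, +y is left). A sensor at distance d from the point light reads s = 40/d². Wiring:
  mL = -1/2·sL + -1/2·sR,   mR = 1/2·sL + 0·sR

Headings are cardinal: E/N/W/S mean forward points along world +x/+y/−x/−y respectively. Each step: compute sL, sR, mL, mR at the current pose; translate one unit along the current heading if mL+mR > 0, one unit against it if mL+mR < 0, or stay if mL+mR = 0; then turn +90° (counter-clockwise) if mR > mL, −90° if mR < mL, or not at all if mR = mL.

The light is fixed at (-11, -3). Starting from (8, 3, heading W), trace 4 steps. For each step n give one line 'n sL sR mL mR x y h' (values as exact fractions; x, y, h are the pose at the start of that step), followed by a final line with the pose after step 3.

n=0: pose=(8,3,W); sL=2/17, sR=10/97; mL=-182/1649, mR=1/17; mL+mR=-5/97 → advance -1; mR−mL=279/1649 → turn +1·90°
n=1: pose=(9,3,S); sL=40/509, sR=40/349; mL=-17160/177641, mR=20/509; mL+mR=-20/349 → advance -1; mR−mL=24140/177641 → turn +1·90°
n=2: pose=(9,4,E); sL=20/261, sR=20/233; mL=-4940/60813, mR=10/261; mL+mR=-10/233 → advance -1; mR−mL=7270/60813 → turn +1·90°
n=3: pose=(8,4,N); sL=40/353, sR=8/101; mL=-3432/35653, mR=20/353; mL+mR=-4/101 → advance -1; mR−mL=5452/35653 → turn +1·90°

0 2/17 10/97 -182/1649 1/17 8 3 W
1 40/509 40/349 -17160/177641 20/509 9 3 S
2 20/261 20/233 -4940/60813 10/261 9 4 E
3 40/353 8/101 -3432/35653 20/353 8 4 N
final 8 3 W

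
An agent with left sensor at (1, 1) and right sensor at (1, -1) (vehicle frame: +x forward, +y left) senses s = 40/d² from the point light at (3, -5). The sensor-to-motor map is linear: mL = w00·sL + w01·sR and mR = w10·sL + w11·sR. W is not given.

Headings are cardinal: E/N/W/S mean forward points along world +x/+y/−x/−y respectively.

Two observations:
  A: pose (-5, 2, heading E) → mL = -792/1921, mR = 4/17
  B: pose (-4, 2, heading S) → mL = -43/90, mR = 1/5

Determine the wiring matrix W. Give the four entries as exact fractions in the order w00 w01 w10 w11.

-1/2 -1/2 0 1/2

obs A: pose=(-5,2,E) → sL=40/113, sR=8/17, mL=-792/1921, mR=4/17
obs B: pose=(-4,2,S) → sL=5/9, sR=2/5, mL=-43/90, mR=1/5
sensor matrix S = [[40/113, 8/17], [5/9, 2/5]]; det S = -2072/17289
solve [mL_A; mL_B] = S·[w00; w01] and [mR_A; mR_B] = S·[w10; w11]:
  w00 = -1/2, w01 = -1/2, w10 = 0, w11 = 1/2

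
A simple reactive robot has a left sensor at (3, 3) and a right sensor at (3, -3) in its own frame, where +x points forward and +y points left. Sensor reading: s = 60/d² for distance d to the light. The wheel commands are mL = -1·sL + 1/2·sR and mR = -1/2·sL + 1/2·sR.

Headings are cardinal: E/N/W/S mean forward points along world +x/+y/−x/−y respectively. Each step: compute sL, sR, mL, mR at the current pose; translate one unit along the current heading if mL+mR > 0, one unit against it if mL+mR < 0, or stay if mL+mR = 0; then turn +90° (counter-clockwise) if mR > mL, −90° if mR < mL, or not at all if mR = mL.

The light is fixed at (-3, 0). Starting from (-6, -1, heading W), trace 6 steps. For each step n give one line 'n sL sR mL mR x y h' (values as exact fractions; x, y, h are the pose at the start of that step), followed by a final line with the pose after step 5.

0 15/13 3/2 -21/52 9/52 -6 -1 W
1 60/17 60/41 -1950/697 -720/697 -5 -1 S
2 6 6 -3 0 -5 0 E
3 4/3 20/3 2 8/3 -6 0 N
4 3/2 15/13 -12/13 -9/52 -6 1 W
5 12 60/29 -318/29 -144/29 -5 1 S
final -5 2 E

n=0: pose=(-6,-1,W); sL=15/13, sR=3/2; mL=-21/52, mR=9/52; mL+mR=-3/13 → advance -1; mR−mL=15/26 → turn +1·90°
n=1: pose=(-5,-1,S); sL=60/17, sR=60/41; mL=-1950/697, mR=-720/697; mL+mR=-2670/697 → advance -1; mR−mL=30/17 → turn +1·90°
n=2: pose=(-5,0,E); sL=6, sR=6; mL=-3, mR=0; mL+mR=-3 → advance -1; mR−mL=3 → turn +1·90°
n=3: pose=(-6,0,N); sL=4/3, sR=20/3; mL=2, mR=8/3; mL+mR=14/3 → advance +1; mR−mL=2/3 → turn +1·90°
n=4: pose=(-6,1,W); sL=3/2, sR=15/13; mL=-12/13, mR=-9/52; mL+mR=-57/52 → advance -1; mR−mL=3/4 → turn +1·90°
n=5: pose=(-5,1,S); sL=12, sR=60/29; mL=-318/29, mR=-144/29; mL+mR=-462/29 → advance -1; mR−mL=6 → turn +1·90°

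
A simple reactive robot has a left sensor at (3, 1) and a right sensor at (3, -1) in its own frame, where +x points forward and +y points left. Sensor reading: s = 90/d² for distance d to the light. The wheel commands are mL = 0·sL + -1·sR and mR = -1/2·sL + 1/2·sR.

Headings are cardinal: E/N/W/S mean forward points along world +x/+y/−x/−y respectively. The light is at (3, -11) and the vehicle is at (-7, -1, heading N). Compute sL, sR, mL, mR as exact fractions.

left sensor world pos  = (-8, 2); dL² = 290
right sensor world pos = (-6, 2); dR² = 250
sL = 90/290 = 9/29
sR = 90/250 = 9/25
mL = 0·sL + -1·sR = -9/25
mR = -1/2·sL + 1/2·sR = 18/725

9/29 9/25 -9/25 18/725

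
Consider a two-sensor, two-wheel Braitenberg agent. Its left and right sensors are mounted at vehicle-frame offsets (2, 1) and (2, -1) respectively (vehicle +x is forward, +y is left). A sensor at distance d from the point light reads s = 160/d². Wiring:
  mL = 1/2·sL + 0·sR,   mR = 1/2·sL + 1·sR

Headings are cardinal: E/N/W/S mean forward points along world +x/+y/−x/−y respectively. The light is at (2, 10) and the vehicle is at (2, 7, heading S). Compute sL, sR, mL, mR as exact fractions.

left sensor world pos  = (3, 5); dL² = 26
right sensor world pos = (1, 5); dR² = 26
sL = 160/26 = 80/13
sR = 160/26 = 80/13
mL = 1/2·sL + 0·sR = 40/13
mR = 1/2·sL + 1·sR = 120/13

80/13 80/13 40/13 120/13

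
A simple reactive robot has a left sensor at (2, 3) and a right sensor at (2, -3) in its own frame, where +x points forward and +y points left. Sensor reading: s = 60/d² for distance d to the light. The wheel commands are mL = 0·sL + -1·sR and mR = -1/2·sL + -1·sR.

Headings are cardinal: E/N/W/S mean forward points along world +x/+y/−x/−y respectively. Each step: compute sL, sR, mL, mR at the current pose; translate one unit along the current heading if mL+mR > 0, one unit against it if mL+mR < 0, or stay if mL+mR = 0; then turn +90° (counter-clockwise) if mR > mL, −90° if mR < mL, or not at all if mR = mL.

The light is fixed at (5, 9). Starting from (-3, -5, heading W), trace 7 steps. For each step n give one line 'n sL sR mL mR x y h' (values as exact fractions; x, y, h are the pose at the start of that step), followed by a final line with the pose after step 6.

0 60/389 60/221 -60/221 -29970/85969 -3 -5 W
1 15/61 3/8 -3/8 -243/488 -2 -5 N
2 60/169 60/349 -60/349 -20610/58981 -2 -6 E
3 30/157 6/41 -6/41 -1557/6437 -3 -6 S
4 60/389 60/221 -60/221 -29970/85969 -3 -5 W
5 15/61 3/8 -3/8 -243/488 -2 -5 N
6 60/169 60/349 -60/349 -20610/58981 -2 -6 E
final -3 -6 S

n=0: pose=(-3,-5,W); sL=60/389, sR=60/221; mL=-60/221, mR=-29970/85969; mL+mR=-53310/85969 → advance -1; mR−mL=-30/389 → turn -1·90°
n=1: pose=(-2,-5,N); sL=15/61, sR=3/8; mL=-3/8, mR=-243/488; mL+mR=-213/244 → advance -1; mR−mL=-15/122 → turn -1·90°
n=2: pose=(-2,-6,E); sL=60/169, sR=60/349; mL=-60/349, mR=-20610/58981; mL+mR=-30750/58981 → advance -1; mR−mL=-30/169 → turn -1·90°
n=3: pose=(-3,-6,S); sL=30/157, sR=6/41; mL=-6/41, mR=-1557/6437; mL+mR=-2499/6437 → advance -1; mR−mL=-15/157 → turn -1·90°
n=4: pose=(-3,-5,W); sL=60/389, sR=60/221; mL=-60/221, mR=-29970/85969; mL+mR=-53310/85969 → advance -1; mR−mL=-30/389 → turn -1·90°
n=5: pose=(-2,-5,N); sL=15/61, sR=3/8; mL=-3/8, mR=-243/488; mL+mR=-213/244 → advance -1; mR−mL=-15/122 → turn -1·90°
n=6: pose=(-2,-6,E); sL=60/169, sR=60/349; mL=-60/349, mR=-20610/58981; mL+mR=-30750/58981 → advance -1; mR−mL=-30/169 → turn -1·90°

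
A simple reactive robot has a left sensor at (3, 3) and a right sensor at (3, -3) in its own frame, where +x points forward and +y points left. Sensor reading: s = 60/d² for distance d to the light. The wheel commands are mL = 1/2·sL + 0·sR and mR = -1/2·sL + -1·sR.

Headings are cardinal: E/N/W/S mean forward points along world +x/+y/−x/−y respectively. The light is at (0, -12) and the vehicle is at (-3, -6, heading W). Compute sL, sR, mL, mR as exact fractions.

4/3 20/39 2/3 -46/39

left sensor world pos  = (-6, -9); dL² = 45
right sensor world pos = (-6, -3); dR² = 117
sL = 60/45 = 4/3
sR = 60/117 = 20/39
mL = 1/2·sL + 0·sR = 2/3
mR = -1/2·sL + -1·sR = -46/39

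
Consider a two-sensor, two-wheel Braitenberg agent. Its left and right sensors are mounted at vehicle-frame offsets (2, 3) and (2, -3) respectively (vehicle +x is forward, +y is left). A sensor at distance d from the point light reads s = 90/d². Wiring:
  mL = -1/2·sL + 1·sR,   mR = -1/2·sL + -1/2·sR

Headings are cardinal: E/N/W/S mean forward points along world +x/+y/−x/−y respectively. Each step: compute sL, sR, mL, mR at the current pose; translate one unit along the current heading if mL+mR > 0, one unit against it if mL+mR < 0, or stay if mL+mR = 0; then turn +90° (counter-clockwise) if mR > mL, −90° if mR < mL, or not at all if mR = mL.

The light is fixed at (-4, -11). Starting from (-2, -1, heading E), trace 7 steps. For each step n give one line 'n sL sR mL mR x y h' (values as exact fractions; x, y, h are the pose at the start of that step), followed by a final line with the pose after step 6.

0 18/37 18/13 549/481 -450/481 -2 -1 E
1 9/10 45/32 153/160 -369/320 -1 -1 S
2 18/13 90/197 -603/2561 -2358/2561 -1 0 W
3 9/17 45/109 549/3706 -873/1853 0 0 N
4 18/41 18/17 585/697 -522/697 0 -1 E
5 45/64 45/34 2115/2176 -2205/2176 1 -1 S
6 90/73 18/41 -531/2993 -2502/2993 1 0 W
final 2 0 N

n=0: pose=(-2,-1,E); sL=18/37, sR=18/13; mL=549/481, mR=-450/481; mL+mR=99/481 → advance +1; mR−mL=-27/13 → turn -1·90°
n=1: pose=(-1,-1,S); sL=9/10, sR=45/32; mL=153/160, mR=-369/320; mL+mR=-63/320 → advance -1; mR−mL=-135/64 → turn -1·90°
n=2: pose=(-1,0,W); sL=18/13, sR=90/197; mL=-603/2561, mR=-2358/2561; mL+mR=-2961/2561 → advance -1; mR−mL=-135/197 → turn -1·90°
n=3: pose=(0,0,N); sL=9/17, sR=45/109; mL=549/3706, mR=-873/1853; mL+mR=-1197/3706 → advance -1; mR−mL=-135/218 → turn -1·90°
n=4: pose=(0,-1,E); sL=18/41, sR=18/17; mL=585/697, mR=-522/697; mL+mR=63/697 → advance +1; mR−mL=-27/17 → turn -1·90°
n=5: pose=(1,-1,S); sL=45/64, sR=45/34; mL=2115/2176, mR=-2205/2176; mL+mR=-45/1088 → advance -1; mR−mL=-135/68 → turn -1·90°
n=6: pose=(1,0,W); sL=90/73, sR=18/41; mL=-531/2993, mR=-2502/2993; mL+mR=-3033/2993 → advance -1; mR−mL=-27/41 → turn -1·90°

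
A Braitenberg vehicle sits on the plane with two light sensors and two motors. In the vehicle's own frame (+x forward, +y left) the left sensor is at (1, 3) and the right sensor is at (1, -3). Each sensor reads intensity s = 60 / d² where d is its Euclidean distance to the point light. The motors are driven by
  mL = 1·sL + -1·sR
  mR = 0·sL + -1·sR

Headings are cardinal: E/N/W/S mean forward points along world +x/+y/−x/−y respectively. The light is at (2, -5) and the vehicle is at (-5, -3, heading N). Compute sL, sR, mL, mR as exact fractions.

60/109 12/5 -1008/545 -12/5

left sensor world pos  = (-8, -2); dL² = 109
right sensor world pos = (-2, -2); dR² = 25
sL = 60/109 = 60/109
sR = 60/25 = 12/5
mL = 1·sL + -1·sR = -1008/545
mR = 0·sL + -1·sR = -12/5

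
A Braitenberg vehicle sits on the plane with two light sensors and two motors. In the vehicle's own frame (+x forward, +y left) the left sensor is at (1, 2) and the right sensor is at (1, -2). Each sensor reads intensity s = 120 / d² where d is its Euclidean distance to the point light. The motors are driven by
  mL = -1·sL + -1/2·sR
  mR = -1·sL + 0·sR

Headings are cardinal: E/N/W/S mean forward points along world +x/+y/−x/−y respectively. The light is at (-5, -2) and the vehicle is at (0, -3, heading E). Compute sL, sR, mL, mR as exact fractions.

left sensor world pos  = (1, -1); dL² = 37
right sensor world pos = (1, -5); dR² = 45
sL = 120/37 = 120/37
sR = 120/45 = 8/3
mL = -1·sL + -1/2·sR = -508/111
mR = -1·sL + 0·sR = -120/37

120/37 8/3 -508/111 -120/37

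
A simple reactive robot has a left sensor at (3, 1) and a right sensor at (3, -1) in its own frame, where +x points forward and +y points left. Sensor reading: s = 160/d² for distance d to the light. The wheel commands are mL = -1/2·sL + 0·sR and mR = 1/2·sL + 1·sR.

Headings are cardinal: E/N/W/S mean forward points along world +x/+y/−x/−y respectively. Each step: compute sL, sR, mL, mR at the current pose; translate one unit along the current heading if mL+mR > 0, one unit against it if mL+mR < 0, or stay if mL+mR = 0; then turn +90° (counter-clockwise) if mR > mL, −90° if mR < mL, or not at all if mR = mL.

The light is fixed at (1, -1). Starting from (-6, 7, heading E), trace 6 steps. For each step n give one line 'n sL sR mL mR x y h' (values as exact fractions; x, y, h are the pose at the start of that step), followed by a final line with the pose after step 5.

0 160/97 32/13 -80/97 4144/1261 -6 7 E
1 16/17 80/73 -8/17 1944/1241 -5 7 N
2 32/29 160/181 -16/29 7536/5249 -5 8 W
3 20/9 8/5 -10/9 122/45 -6 8 S
4 160/97 32/13 -80/97 4144/1261 -6 7 E
5 16/17 80/73 -8/17 1944/1241 -5 7 N
final -5 8 W

n=0: pose=(-6,7,E); sL=160/97, sR=32/13; mL=-80/97, mR=4144/1261; mL+mR=32/13 → advance +1; mR−mL=5184/1261 → turn +1·90°
n=1: pose=(-5,7,N); sL=16/17, sR=80/73; mL=-8/17, mR=1944/1241; mL+mR=80/73 → advance +1; mR−mL=2528/1241 → turn +1·90°
n=2: pose=(-5,8,W); sL=32/29, sR=160/181; mL=-16/29, mR=7536/5249; mL+mR=160/181 → advance +1; mR−mL=10432/5249 → turn +1·90°
n=3: pose=(-6,8,S); sL=20/9, sR=8/5; mL=-10/9, mR=122/45; mL+mR=8/5 → advance +1; mR−mL=172/45 → turn +1·90°
n=4: pose=(-6,7,E); sL=160/97, sR=32/13; mL=-80/97, mR=4144/1261; mL+mR=32/13 → advance +1; mR−mL=5184/1261 → turn +1·90°
n=5: pose=(-5,7,N); sL=16/17, sR=80/73; mL=-8/17, mR=1944/1241; mL+mR=80/73 → advance +1; mR−mL=2528/1241 → turn +1·90°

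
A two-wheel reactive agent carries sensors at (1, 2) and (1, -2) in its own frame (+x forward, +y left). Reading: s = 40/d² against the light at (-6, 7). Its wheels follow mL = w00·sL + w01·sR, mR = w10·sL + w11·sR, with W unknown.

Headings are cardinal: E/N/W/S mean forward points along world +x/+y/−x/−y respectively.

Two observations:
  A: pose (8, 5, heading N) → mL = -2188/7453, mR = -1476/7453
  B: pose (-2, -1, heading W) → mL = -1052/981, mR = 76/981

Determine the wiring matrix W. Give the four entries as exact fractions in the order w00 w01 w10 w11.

obs A: pose=(8,5,N) → sL=8/29, sR=40/257, mL=-2188/7453, mR=-1476/7453
obs B: pose=(-2,-1,W) → sL=40/109, sR=8/9, mL=-1052/981, mR=76/981
sensor matrix S = [[8/29, 40/257], [40/109, 8/9]]; det S = 1375232/7311393
solve [mL_A; mL_B] = S·[w00; w01] and [mR_A; mR_B] = S·[w10; w11]:
  w00 = -1/2, w01 = -1, w10 = -1, w11 = 1/2

-1/2 -1 -1 1/2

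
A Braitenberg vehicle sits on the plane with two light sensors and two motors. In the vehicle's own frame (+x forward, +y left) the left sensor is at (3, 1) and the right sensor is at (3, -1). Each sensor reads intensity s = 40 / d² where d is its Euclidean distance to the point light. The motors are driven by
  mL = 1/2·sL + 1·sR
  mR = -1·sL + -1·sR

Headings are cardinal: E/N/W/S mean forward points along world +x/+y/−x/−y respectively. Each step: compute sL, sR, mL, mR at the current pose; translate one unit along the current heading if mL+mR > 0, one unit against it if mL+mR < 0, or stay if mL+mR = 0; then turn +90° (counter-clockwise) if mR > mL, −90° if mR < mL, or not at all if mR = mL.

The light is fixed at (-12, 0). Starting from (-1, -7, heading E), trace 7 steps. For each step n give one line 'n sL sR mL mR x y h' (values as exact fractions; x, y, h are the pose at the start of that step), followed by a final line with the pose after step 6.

n=0: pose=(-1,-7,E); sL=5/29, sR=2/13; mL=181/754, mR=-123/377; mL+mR=-5/58 → advance -1; mR−mL=-427/754 → turn -1·90°
n=1: pose=(-2,-7,S); sL=40/221, sR=40/181; mL=12460/40001, mR=-16080/40001; mL+mR=-20/221 → advance -1; mR−mL=-28540/40001 → turn -1·90°
n=2: pose=(-2,-6,W); sL=20/49, sR=20/37; mL=1350/1813, mR=-1720/1813; mL+mR=-10/49 → advance -1; mR−mL=-3070/1813 → turn -1·90°
n=3: pose=(-1,-6,N); sL=40/109, sR=40/153; mL=7420/16677, mR=-10480/16677; mL+mR=-20/109 → advance -1; mR−mL=-17900/16677 → turn -1·90°
n=4: pose=(-1,-7,E); sL=5/29, sR=2/13; mL=181/754, mR=-123/377; mL+mR=-5/58 → advance -1; mR−mL=-427/754 → turn -1·90°
n=5: pose=(-2,-7,S); sL=40/221, sR=40/181; mL=12460/40001, mR=-16080/40001; mL+mR=-20/221 → advance -1; mR−mL=-28540/40001 → turn -1·90°
n=6: pose=(-2,-6,W); sL=20/49, sR=20/37; mL=1350/1813, mR=-1720/1813; mL+mR=-10/49 → advance -1; mR−mL=-3070/1813 → turn -1·90°

0 5/29 2/13 181/754 -123/377 -1 -7 E
1 40/221 40/181 12460/40001 -16080/40001 -2 -7 S
2 20/49 20/37 1350/1813 -1720/1813 -2 -6 W
3 40/109 40/153 7420/16677 -10480/16677 -1 -6 N
4 5/29 2/13 181/754 -123/377 -1 -7 E
5 40/221 40/181 12460/40001 -16080/40001 -2 -7 S
6 20/49 20/37 1350/1813 -1720/1813 -2 -6 W
final -1 -6 N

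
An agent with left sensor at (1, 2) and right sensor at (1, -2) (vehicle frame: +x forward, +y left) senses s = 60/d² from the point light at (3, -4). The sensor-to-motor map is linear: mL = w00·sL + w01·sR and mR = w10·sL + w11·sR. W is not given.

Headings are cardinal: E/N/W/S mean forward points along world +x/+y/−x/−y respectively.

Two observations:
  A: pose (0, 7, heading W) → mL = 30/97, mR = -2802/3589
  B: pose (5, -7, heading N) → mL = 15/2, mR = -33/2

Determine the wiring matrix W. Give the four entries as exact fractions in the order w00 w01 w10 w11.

1/2 0 -1 -1/2

obs A: pose=(0,7,W) → sL=60/97, sR=12/37, mL=30/97, mR=-2802/3589
obs B: pose=(5,-7,N) → sL=15, sR=3, mL=15/2, mR=-33/2
sensor matrix S = [[60/97, 12/37], [15, 3]]; det S = -10800/3589
solve [mL_A; mL_B] = S·[w00; w01] and [mR_A; mR_B] = S·[w10; w11]:
  w00 = 1/2, w01 = 0, w10 = -1, w11 = -1/2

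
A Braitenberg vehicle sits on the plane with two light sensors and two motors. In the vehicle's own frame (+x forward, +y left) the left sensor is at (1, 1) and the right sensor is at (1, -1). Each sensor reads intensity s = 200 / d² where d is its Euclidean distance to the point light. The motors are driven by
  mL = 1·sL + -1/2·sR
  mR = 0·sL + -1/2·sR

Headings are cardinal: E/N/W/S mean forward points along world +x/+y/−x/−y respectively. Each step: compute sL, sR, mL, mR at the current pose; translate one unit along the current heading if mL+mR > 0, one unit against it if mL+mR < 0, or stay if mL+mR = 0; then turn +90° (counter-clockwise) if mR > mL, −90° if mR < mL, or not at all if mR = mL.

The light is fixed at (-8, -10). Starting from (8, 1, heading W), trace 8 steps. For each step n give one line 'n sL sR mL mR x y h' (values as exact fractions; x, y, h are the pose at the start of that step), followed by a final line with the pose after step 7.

n=0: pose=(8,1,W); sL=8/13, sR=200/369; mL=1652/4797, mR=-100/369; mL+mR=352/4797 → advance +1; mR−mL=-8/13 → turn -1·90°
n=1: pose=(7,1,N); sL=10/17, sR=1/2; mL=23/68, mR=-1/4; mL+mR=3/34 → advance +1; mR−mL=-10/17 → turn -1·90°
n=2: pose=(7,2,E); sL=8/17, sR=200/377; mL=1316/6409, mR=-100/377; mL+mR=-384/6409 → advance -1; mR−mL=-8/17 → turn -1·90°
n=3: pose=(6,2,S); sL=100/173, sR=20/29; mL=1170/5017, mR=-10/29; mL+mR=-560/5017 → advance -1; mR−mL=-100/173 → turn -1·90°
n=4: pose=(6,3,W); sL=200/313, sR=40/73; mL=8340/22849, mR=-20/73; mL+mR=2080/22849 → advance +1; mR−mL=-200/313 → turn -1·90°
n=5: pose=(5,3,N); sL=10/17, sR=25/49; mL=555/1666, mR=-25/98; mL+mR=65/833 → advance +1; mR−mL=-10/17 → turn -1·90°
n=6: pose=(5,4,E); sL=200/421, sR=40/73; mL=6180/30733, mR=-20/73; mL+mR=-2240/30733 → advance -1; mR−mL=-200/421 → turn -1·90°
n=7: pose=(4,4,S); sL=100/169, sR=20/29; mL=1210/4901, mR=-10/29; mL+mR=-480/4901 → advance -1; mR−mL=-100/169 → turn -1·90°

0 8/13 200/369 1652/4797 -100/369 8 1 W
1 10/17 1/2 23/68 -1/4 7 1 N
2 8/17 200/377 1316/6409 -100/377 7 2 E
3 100/173 20/29 1170/5017 -10/29 6 2 S
4 200/313 40/73 8340/22849 -20/73 6 3 W
5 10/17 25/49 555/1666 -25/98 5 3 N
6 200/421 40/73 6180/30733 -20/73 5 4 E
7 100/169 20/29 1210/4901 -10/29 4 4 S
final 4 5 W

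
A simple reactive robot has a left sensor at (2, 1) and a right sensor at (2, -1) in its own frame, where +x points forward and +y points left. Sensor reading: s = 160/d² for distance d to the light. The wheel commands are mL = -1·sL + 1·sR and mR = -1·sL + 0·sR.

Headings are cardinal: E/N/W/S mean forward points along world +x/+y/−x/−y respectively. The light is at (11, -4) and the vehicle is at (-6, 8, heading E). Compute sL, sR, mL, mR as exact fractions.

80/197 80/173 1920/34081 -80/197

left sensor world pos  = (-4, 9); dL² = 394
right sensor world pos = (-4, 7); dR² = 346
sL = 160/394 = 80/197
sR = 160/346 = 80/173
mL = -1·sL + 1·sR = 1920/34081
mR = -1·sL + 0·sR = -80/197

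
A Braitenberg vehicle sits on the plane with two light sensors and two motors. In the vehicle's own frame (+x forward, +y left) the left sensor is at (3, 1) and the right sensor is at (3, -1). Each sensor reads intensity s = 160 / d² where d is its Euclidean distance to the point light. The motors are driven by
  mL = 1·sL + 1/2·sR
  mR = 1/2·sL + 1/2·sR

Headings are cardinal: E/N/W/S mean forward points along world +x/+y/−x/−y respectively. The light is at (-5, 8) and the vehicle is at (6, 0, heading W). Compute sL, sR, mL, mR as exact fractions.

32/29 160/113 5936/3277 4128/3277

left sensor world pos  = (3, -1); dL² = 145
right sensor world pos = (3, 1); dR² = 113
sL = 160/145 = 32/29
sR = 160/113 = 160/113
mL = 1·sL + 1/2·sR = 5936/3277
mR = 1/2·sL + 1/2·sR = 4128/3277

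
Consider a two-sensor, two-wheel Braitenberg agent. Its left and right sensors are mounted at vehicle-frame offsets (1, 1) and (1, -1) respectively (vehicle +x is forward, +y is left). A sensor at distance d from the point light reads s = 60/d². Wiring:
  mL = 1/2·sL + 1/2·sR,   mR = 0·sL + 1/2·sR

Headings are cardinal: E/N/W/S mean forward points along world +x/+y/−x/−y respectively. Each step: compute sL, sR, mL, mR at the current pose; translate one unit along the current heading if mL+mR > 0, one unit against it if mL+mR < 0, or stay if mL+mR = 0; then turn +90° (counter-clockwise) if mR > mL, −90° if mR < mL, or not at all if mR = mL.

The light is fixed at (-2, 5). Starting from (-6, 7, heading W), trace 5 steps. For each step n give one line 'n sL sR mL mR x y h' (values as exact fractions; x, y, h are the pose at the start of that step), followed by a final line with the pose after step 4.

n=0: pose=(-6,7,W); sL=30/13, sR=30/17; mL=450/221, mR=15/17; mL+mR=645/221 → advance +1; mR−mL=-15/13 → turn -1·90°
n=1: pose=(-7,7,N); sL=4/3, sR=12/5; mL=28/15, mR=6/5; mL+mR=46/15 → advance +1; mR−mL=-2/3 → turn -1·90°
n=2: pose=(-7,8,E); sL=15/8, sR=3; mL=39/16, mR=3/2; mL+mR=63/16 → advance +1; mR−mL=-15/16 → turn -1·90°
n=3: pose=(-6,8,S); sL=60/13, sR=60/29; mL=1260/377, mR=30/29; mL+mR=1650/377 → advance +1; mR−mL=-30/13 → turn -1·90°
n=4: pose=(-6,7,W); sL=30/13, sR=30/17; mL=450/221, mR=15/17; mL+mR=645/221 → advance +1; mR−mL=-15/13 → turn -1·90°

0 30/13 30/17 450/221 15/17 -6 7 W
1 4/3 12/5 28/15 6/5 -7 7 N
2 15/8 3 39/16 3/2 -7 8 E
3 60/13 60/29 1260/377 30/29 -6 8 S
4 30/13 30/17 450/221 15/17 -6 7 W
final -7 7 N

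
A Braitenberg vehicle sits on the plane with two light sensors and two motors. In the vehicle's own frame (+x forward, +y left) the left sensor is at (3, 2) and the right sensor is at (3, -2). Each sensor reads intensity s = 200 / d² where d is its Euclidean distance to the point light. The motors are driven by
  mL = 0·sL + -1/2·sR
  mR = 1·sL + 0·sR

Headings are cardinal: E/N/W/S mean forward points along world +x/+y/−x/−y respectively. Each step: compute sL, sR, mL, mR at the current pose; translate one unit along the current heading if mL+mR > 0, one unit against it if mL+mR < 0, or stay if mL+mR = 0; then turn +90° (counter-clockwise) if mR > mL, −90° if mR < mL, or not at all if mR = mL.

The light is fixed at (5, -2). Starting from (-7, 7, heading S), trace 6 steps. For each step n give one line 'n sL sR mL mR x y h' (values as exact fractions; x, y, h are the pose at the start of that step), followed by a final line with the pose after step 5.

0 25/17 25/29 -25/58 25/17 -7 7 S
1 200/181 200/117 -100/117 200/181 -7 6 E
2 20/29 100/101 -50/101 20/29 -6 6 N
3 40/49 200/317 -100/317 40/49 -6 7 W
4 25/17 25/29 -25/58 25/17 -7 7 S
5 200/181 200/117 -100/117 200/181 -7 6 E
final -6 6 N

n=0: pose=(-7,7,S); sL=25/17, sR=25/29; mL=-25/58, mR=25/17; mL+mR=1025/986 → advance +1; mR−mL=1875/986 → turn +1·90°
n=1: pose=(-7,6,E); sL=200/181, sR=200/117; mL=-100/117, mR=200/181; mL+mR=5300/21177 → advance +1; mR−mL=41500/21177 → turn +1·90°
n=2: pose=(-6,6,N); sL=20/29, sR=100/101; mL=-50/101, mR=20/29; mL+mR=570/2929 → advance +1; mR−mL=3470/2929 → turn +1·90°
n=3: pose=(-6,7,W); sL=40/49, sR=200/317; mL=-100/317, mR=40/49; mL+mR=7780/15533 → advance +1; mR−mL=17580/15533 → turn +1·90°
n=4: pose=(-7,7,S); sL=25/17, sR=25/29; mL=-25/58, mR=25/17; mL+mR=1025/986 → advance +1; mR−mL=1875/986 → turn +1·90°
n=5: pose=(-7,6,E); sL=200/181, sR=200/117; mL=-100/117, mR=200/181; mL+mR=5300/21177 → advance +1; mR−mL=41500/21177 → turn +1·90°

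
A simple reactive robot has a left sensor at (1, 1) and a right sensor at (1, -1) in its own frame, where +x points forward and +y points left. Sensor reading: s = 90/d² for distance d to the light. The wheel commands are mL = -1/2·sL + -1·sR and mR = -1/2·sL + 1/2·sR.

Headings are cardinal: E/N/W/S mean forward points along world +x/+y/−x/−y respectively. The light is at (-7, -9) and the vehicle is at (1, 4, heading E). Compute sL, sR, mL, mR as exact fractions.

90/277 2/5 -779/1385 52/1385

left sensor world pos  = (2, 5); dL² = 277
right sensor world pos = (2, 3); dR² = 225
sL = 90/277 = 90/277
sR = 90/225 = 2/5
mL = -1/2·sL + -1·sR = -779/1385
mR = -1/2·sL + 1/2·sR = 52/1385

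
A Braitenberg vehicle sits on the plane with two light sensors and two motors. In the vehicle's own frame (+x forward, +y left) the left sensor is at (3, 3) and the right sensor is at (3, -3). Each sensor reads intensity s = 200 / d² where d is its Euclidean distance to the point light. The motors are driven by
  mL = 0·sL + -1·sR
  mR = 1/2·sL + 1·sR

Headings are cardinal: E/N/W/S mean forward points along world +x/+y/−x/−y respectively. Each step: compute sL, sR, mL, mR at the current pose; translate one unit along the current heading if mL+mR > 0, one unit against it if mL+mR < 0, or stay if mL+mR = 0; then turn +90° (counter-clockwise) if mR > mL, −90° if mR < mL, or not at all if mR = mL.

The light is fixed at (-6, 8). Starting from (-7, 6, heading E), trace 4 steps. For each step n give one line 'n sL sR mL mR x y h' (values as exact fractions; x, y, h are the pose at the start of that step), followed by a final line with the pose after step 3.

0 40 200/29 -200/29 780/29 -7 6 E
1 20 20 -20 30 -6 6 N
2 8 200/13 -200/13 252/13 -6 7 W
3 10 25/4 -25/4 45/4 -7 7 S
final -7 6 E

n=0: pose=(-7,6,E); sL=40, sR=200/29; mL=-200/29, mR=780/29; mL+mR=20 → advance +1; mR−mL=980/29 → turn +1·90°
n=1: pose=(-6,6,N); sL=20, sR=20; mL=-20, mR=30; mL+mR=10 → advance +1; mR−mL=50 → turn +1·90°
n=2: pose=(-6,7,W); sL=8, sR=200/13; mL=-200/13, mR=252/13; mL+mR=4 → advance +1; mR−mL=452/13 → turn +1·90°
n=3: pose=(-7,7,S); sL=10, sR=25/4; mL=-25/4, mR=45/4; mL+mR=5 → advance +1; mR−mL=35/2 → turn +1·90°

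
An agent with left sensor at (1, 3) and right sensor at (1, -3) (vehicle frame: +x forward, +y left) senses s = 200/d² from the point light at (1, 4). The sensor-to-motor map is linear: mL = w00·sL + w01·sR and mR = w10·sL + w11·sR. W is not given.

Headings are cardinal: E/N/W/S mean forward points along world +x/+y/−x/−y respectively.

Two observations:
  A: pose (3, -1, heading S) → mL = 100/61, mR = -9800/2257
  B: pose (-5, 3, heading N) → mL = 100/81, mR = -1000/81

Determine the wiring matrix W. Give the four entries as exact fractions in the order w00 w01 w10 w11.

1/2 0 -1/2 -1/2

obs A: pose=(3,-1,S) → sL=200/61, sR=200/37, mL=100/61, mR=-9800/2257
obs B: pose=(-5,3,N) → sL=200/81, sR=200/9, mL=100/81, mR=-1000/81
sensor matrix S = [[200/61, 200/37], [200/81, 200/9]]; det S = 10880000/182817
solve [mL_A; mL_B] = S·[w00; w01] and [mR_A; mR_B] = S·[w10; w11]:
  w00 = 1/2, w01 = 0, w10 = -1/2, w11 = -1/2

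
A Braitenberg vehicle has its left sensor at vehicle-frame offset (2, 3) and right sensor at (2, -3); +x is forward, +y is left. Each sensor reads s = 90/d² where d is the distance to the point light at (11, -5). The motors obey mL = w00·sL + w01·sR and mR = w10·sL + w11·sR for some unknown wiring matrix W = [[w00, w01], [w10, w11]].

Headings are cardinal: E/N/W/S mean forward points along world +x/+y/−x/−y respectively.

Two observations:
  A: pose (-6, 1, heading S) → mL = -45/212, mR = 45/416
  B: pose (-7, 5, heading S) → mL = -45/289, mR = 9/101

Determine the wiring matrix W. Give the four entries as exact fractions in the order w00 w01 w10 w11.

obs A: pose=(-6,1,S) → sL=45/106, sR=45/208, mL=-45/212, mR=45/416
obs B: pose=(-7,5,S) → sL=90/289, sR=18/101, mL=-45/289, mR=9/101
sensor matrix S = [[45/106, 45/208], [90/289, 18/101]]; det S = 1332855/160889768
solve [mL_A; mL_B] = S·[w00; w01] and [mR_A; mR_B] = S·[w10; w11]:
  w00 = -1/2, w01 = 0, w10 = 0, w11 = 1/2

-1/2 0 0 1/2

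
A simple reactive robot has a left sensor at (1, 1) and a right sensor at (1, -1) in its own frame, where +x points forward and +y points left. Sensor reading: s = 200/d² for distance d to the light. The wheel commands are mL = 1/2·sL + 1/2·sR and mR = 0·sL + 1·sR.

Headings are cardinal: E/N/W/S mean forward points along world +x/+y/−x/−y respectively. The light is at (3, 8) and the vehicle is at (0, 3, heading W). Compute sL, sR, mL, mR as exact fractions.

50/13 25/4 525/104 25/4

left sensor world pos  = (-1, 2); dL² = 52
right sensor world pos = (-1, 4); dR² = 32
sL = 200/52 = 50/13
sR = 200/32 = 25/4
mL = 1/2·sL + 1/2·sR = 525/104
mR = 0·sL + 1·sR = 25/4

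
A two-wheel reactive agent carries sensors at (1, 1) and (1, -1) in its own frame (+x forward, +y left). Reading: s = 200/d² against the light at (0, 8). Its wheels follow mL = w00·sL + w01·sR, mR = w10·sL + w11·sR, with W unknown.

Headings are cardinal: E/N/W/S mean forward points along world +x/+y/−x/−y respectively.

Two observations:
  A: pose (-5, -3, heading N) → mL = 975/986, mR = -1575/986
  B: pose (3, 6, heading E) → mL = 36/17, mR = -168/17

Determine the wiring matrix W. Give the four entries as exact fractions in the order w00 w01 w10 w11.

-1/2 1 -1/2 -1/2

obs A: pose=(-5,-3,N) → sL=25/17, sR=50/29, mL=975/986, mR=-1575/986
obs B: pose=(3,6,E) → sL=200/17, sR=8, mL=36/17, mR=-168/17
sensor matrix S = [[25/17, 50/29], [200/17, 8]]; det S = -4200/493
solve [mL_A; mL_B] = S·[w00; w01] and [mR_A; mR_B] = S·[w10; w11]:
  w00 = -1/2, w01 = 1, w10 = -1/2, w11 = -1/2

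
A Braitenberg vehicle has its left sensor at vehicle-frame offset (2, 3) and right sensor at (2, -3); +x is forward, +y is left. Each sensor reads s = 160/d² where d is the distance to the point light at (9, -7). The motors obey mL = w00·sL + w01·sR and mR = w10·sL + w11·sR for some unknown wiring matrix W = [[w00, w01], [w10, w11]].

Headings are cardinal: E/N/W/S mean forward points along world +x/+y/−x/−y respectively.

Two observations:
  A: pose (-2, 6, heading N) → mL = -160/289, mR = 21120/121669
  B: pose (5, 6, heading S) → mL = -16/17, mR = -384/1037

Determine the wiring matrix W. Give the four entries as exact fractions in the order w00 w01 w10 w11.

obs A: pose=(-2,6,N) → sL=160/421, sR=160/289, mL=-160/289, mR=21120/121669
obs B: pose=(5,6,S) → sL=80/61, sR=16/17, mL=-16/17, mR=-384/1037
sensor matrix S = [[160/421, 160/289], [80/61, 16/17]]; det S = -2734080/7421809
solve [mL_A; mL_B] = S·[w00; w01] and [mR_A; mR_B] = S·[w10; w11]:
  w00 = 0, w01 = -1, w10 = -1, w11 = 1

0 -1 -1 1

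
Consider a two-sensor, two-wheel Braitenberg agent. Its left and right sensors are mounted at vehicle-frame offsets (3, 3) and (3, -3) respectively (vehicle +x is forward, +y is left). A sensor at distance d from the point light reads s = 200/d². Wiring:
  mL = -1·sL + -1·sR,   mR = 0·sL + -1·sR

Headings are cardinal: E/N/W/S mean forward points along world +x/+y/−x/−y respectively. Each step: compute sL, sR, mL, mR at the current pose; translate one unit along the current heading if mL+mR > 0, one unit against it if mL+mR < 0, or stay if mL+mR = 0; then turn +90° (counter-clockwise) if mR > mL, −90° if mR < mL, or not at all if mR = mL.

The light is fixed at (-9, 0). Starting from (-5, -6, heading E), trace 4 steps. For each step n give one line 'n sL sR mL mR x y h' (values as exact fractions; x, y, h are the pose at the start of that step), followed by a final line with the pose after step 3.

n=0: pose=(-5,-6,E); sL=100/29, sR=20/13; mL=-1880/377, mR=-20/13; mL+mR=-2460/377 → advance -1; mR−mL=100/29 → turn +1·90°
n=1: pose=(-6,-6,N); sL=200/9, sR=40/9; mL=-80/3, mR=-40/9; mL+mR=-280/9 → advance -1; mR−mL=200/9 → turn +1·90°
n=2: pose=(-6,-7,W); sL=2, sR=25/2; mL=-29/2, mR=-25/2; mL+mR=-27 → advance -1; mR−mL=2 → turn +1·90°
n=3: pose=(-5,-7,S); sL=200/149, sR=200/101; mL=-50000/15049, mR=-200/101; mL+mR=-79800/15049 → advance -1; mR−mL=200/149 → turn +1·90°

0 100/29 20/13 -1880/377 -20/13 -5 -6 E
1 200/9 40/9 -80/3 -40/9 -6 -6 N
2 2 25/2 -29/2 -25/2 -6 -7 W
3 200/149 200/101 -50000/15049 -200/101 -5 -7 S
final -5 -6 E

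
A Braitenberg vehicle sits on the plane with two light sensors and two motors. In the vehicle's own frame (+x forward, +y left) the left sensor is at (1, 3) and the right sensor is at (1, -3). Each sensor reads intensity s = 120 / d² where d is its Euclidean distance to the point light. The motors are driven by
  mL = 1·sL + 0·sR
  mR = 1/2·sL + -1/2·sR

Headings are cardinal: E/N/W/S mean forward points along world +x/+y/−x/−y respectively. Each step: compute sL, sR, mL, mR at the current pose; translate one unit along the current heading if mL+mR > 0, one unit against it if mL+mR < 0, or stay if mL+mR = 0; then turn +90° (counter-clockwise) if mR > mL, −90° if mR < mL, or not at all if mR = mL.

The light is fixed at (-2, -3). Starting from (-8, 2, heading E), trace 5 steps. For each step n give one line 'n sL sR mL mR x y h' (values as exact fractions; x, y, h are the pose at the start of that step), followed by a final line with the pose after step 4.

n=0: pose=(-8,2,E); sL=120/89, sR=120/29; mL=120/89, mR=-3600/2581; mL+mR=-120/2581 → advance -1; mR−mL=-7080/2581 → turn -1·90°
n=1: pose=(-9,2,S); sL=15/4, sR=30/29; mL=15/4, mR=315/232; mL+mR=1185/232 → advance +1; mR−mL=-555/232 → turn -1·90°
n=2: pose=(-9,1,W); sL=24/13, sR=120/113; mL=24/13, mR=576/1469; mL+mR=3288/1469 → advance +1; mR−mL=-2136/1469 → turn -1·90°
n=3: pose=(-10,1,N); sL=60/73, sR=12/5; mL=60/73, mR=-288/365; mL+mR=12/365 → advance +1; mR−mL=-588/365 → turn -1·90°
n=4: pose=(-10,2,E); sL=120/113, sR=120/53; mL=120/113, mR=-3600/5989; mL+mR=2760/5989 → advance +1; mR−mL=-9960/5989 → turn -1·90°

0 120/89 120/29 120/89 -3600/2581 -8 2 E
1 15/4 30/29 15/4 315/232 -9 2 S
2 24/13 120/113 24/13 576/1469 -9 1 W
3 60/73 12/5 60/73 -288/365 -10 1 N
4 120/113 120/53 120/113 -3600/5989 -10 2 E
final -9 2 S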